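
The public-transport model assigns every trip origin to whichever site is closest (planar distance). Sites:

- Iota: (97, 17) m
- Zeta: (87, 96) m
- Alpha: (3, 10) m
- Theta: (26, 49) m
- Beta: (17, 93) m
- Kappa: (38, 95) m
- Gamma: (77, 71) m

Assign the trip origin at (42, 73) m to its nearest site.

Kappa

Squared distances to each site:
Iota: 6161.000; Zeta: 2554.000; Alpha: 5490.000; Theta: 832.000; Beta: 1025.000; Kappa: 500.000; Gamma: 1229.000.
Minimum at Kappa.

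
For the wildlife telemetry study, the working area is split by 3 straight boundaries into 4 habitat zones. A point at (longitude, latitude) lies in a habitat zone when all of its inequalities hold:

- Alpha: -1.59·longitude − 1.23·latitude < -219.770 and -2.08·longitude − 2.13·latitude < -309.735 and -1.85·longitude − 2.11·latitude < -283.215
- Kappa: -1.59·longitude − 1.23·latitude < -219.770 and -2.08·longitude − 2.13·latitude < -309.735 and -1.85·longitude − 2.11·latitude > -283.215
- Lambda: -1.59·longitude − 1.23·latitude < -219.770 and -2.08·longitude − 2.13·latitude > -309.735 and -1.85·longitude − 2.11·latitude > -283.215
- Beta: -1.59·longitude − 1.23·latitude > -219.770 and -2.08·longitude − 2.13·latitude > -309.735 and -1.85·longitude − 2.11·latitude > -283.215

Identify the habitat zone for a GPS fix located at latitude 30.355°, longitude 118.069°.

Kappa

-1.59·118.069 − 1.23·30.355 = -225.066, which is < -219.770
-2.08·118.069 − 2.13·30.355 = -310.240, which is < -309.735
-1.85·118.069 − 2.11·30.355 = -282.477, which is > -283.215
This sign pattern matches Kappa.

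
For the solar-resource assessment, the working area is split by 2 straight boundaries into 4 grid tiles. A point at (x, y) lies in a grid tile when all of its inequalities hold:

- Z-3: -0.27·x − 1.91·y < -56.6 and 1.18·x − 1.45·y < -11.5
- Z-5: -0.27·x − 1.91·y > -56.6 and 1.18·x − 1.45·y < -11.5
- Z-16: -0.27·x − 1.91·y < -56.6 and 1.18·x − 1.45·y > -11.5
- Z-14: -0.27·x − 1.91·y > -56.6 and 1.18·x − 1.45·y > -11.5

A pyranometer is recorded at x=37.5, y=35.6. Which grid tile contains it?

-0.27·37.5 − 1.91·35.6 = -78.121, which is < -56.6
1.18·37.5 − 1.45·35.6 = -7.370, which is > -11.5
This sign pattern matches Z-16.

Z-16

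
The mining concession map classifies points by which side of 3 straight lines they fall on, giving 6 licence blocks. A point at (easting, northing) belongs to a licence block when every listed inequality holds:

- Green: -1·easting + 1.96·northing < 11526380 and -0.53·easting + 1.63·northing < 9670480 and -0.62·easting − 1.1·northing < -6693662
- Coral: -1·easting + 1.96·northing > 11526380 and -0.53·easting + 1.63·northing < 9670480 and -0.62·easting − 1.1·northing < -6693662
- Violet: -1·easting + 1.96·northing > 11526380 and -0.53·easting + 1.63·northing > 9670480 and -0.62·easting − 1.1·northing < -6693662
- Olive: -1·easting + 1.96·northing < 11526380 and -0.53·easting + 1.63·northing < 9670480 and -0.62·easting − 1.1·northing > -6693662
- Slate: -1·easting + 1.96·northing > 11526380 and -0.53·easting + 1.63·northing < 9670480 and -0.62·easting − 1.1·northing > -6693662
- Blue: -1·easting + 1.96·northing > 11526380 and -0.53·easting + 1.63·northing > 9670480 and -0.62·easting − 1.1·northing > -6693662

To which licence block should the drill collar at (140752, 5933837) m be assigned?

-1·140752 + 1.96·5933837 = 11489568.520, which is < 11526380
-0.53·140752 + 1.63·5933837 = 9597555.750, which is < 9670480
-0.62·140752 − 1.1·5933837 = -6614486.940, which is > -6693662
This sign pattern matches Olive.

Olive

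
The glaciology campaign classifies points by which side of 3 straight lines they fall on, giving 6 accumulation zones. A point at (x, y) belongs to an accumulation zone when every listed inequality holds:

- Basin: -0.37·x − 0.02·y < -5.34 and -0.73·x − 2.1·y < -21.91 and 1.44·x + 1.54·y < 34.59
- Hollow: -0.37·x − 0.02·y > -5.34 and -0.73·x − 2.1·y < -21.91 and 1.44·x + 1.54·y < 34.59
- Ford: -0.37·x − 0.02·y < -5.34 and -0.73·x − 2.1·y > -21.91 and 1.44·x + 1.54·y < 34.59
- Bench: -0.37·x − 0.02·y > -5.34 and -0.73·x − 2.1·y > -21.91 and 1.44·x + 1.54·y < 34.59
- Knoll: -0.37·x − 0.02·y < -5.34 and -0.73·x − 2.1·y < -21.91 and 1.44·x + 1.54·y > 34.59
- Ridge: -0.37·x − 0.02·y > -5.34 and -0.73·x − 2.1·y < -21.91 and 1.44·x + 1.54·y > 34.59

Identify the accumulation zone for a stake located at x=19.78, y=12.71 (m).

-0.37·19.78 − 0.02·12.71 = -7.573, which is < -5.34
-0.73·19.78 − 2.1·12.71 = -41.130, which is < -21.91
1.44·19.78 + 1.54·12.71 = 48.057, which is > 34.59
This sign pattern matches Knoll.

Knoll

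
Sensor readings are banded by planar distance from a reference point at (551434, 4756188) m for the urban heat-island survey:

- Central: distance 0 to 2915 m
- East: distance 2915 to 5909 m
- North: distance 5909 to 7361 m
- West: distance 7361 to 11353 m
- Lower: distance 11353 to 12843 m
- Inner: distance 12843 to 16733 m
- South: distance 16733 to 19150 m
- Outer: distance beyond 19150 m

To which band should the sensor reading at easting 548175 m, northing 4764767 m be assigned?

West

Distance = √((548175−551434)² + (4764767−4756188)²) = √(10621081.000 + 73599241.000) = 9177.163 m.
7361 ≤ 9177.163 < 11353 → West.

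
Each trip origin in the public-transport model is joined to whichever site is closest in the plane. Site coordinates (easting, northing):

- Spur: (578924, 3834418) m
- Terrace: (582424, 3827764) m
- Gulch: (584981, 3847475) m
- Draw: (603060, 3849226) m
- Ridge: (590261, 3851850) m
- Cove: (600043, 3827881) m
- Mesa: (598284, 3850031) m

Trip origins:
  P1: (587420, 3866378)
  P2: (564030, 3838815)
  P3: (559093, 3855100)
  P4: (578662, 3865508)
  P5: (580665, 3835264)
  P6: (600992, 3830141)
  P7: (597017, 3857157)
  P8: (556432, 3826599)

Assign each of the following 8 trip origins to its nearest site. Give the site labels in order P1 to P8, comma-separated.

P1 → Ridge (d²=219134065.00)
P2 → Spur (d²=241164845.00)
P3 → Gulch (d²=728329169.00)
P4 → Ridge (d²=321077765.00)
P5 → Spur (d²=3746797.00)
P6 → Cove (d²=6008201.00)
P7 → Mesa (d²=52385165.00)
P8 → Spur (d²=567026825.00)

Ridge, Spur, Gulch, Ridge, Spur, Cove, Mesa, Spur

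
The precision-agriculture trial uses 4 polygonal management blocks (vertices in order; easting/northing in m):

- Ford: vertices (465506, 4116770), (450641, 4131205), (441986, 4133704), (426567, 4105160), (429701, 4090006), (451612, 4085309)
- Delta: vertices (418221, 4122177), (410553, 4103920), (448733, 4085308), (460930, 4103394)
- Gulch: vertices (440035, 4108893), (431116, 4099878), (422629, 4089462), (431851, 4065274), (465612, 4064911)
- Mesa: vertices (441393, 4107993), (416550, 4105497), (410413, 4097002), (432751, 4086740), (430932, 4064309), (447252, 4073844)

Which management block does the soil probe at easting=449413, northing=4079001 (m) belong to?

Cast a ray rightward from (449413, 4079001). For each polygon, the edges (by vertex number in listed order) whose endpoints lie on opposite sides of northing = 4079001, where each meets that height, and whether that is right or left of the point:
Ford: no edge straddles that height → 0 crossings.
Delta: no edge straddles that height → 0 crossings.
Gulch: 3–4 at easting≈426617.4 (left), 5–1 at easting≈457418.2 (right) → 1 crossing.
Mesa: 4–5 at easting≈432123.4 (left), 6–1 at easting≈446367.2 (left) → 0 crossings.
Only Gulch has an odd count, so the point is inside Gulch.

Gulch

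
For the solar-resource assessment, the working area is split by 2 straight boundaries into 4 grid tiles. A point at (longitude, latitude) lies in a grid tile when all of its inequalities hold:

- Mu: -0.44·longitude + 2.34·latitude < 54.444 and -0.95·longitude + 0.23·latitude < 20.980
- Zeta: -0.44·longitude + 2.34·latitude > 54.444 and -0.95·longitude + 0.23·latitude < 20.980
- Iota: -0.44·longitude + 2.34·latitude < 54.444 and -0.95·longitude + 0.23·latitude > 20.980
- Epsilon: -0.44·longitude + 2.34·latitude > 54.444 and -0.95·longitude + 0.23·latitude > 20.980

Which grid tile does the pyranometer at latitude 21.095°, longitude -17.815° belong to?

-0.44·-17.815 + 2.34·21.095 = 57.201, which is > 54.444
-0.95·-17.815 + 0.23·21.095 = 21.776, which is > 20.980
This sign pattern matches Epsilon.

Epsilon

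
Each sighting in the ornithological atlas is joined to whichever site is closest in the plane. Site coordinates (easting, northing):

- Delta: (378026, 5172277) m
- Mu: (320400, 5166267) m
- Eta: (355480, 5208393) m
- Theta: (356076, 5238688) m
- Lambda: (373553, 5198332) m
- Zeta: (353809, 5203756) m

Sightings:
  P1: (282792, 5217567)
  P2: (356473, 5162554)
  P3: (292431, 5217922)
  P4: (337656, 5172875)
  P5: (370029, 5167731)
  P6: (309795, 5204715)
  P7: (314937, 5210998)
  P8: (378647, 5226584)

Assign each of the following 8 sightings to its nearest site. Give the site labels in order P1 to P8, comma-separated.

P1 → Mu (d²=4046051664.00)
P2 → Delta (d²=559068538.00)
P3 → Mu (d²=3450503986.00)
P4 → Mu (d²=341435200.00)
P5 → Delta (d²=84618125.00)
P6 → Mu (d²=1590714729.00)
P7 → Zeta (d²=1563478948.00)
P8 → Theta (d²=655956857.00)

Mu, Delta, Mu, Mu, Delta, Mu, Zeta, Theta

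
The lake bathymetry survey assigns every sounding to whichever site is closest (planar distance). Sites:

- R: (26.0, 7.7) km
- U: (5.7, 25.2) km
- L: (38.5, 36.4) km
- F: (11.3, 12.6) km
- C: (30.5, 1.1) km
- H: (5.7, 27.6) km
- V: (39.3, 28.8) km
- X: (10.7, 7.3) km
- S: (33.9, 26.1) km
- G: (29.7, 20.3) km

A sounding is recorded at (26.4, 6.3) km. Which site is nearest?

R

Squared distances to each site:
R: 2.120; U: 785.700; L: 1052.420; F: 267.700; C: 43.850; H: 882.180; V: 672.660; X: 247.490; S: 448.290; G: 206.890.
Minimum at R.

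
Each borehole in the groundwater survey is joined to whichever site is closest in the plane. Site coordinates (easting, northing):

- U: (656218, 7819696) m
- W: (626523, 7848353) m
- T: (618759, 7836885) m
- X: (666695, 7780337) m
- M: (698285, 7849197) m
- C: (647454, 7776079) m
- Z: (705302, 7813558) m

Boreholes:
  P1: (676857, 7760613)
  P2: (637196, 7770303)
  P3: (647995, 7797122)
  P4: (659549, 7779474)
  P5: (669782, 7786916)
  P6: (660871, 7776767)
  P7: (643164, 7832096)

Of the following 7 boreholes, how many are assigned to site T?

P1 → X
P2 → C
P3 → C
P4 → X
P5 → X
P6 → X
P7 → U
0 of the 7 go to T.

0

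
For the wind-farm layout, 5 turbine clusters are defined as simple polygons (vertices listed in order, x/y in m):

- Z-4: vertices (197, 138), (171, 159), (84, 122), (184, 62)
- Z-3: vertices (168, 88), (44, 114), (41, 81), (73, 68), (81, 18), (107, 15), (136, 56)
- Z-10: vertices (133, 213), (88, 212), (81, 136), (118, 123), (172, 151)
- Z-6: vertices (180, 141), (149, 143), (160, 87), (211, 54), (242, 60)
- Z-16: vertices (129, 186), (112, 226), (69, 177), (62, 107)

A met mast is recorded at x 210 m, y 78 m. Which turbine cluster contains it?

Cast a ray rightward from (210, 78). For each polygon, the edges (by vertex number in listed order) whose endpoints lie on opposite sides of y = 78, where each meets that height, and whether that is right or left of the point:
Z-4: 3–4 at x≈157.3 (left), 4–1 at x≈186.7 (left) → 0 crossings.
Z-3: 3–4 at x≈48.4 (left), 7–1 at x≈158.0 (left) → 0 crossings.
Z-10: no edge straddles that height → 0 crossings.
Z-6: 3–4 at x≈173.9 (left), 5–1 at x≈228.2 (right) → 1 crossing.
Z-16: no edge straddles that height → 0 crossings.
Only Z-6 has an odd count, so the point is inside Z-6.

Z-6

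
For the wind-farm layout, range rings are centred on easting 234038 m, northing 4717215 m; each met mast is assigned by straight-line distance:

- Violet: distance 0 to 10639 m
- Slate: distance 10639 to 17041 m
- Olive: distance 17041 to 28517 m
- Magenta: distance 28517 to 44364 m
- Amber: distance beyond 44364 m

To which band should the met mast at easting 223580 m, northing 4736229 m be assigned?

Distance = √((223580−234038)² + (4736229−4717215)²) = √(109369764.000 + 361532196.000) = 21700.276 m.
17041 ≤ 21700.276 < 28517 → Olive.

Olive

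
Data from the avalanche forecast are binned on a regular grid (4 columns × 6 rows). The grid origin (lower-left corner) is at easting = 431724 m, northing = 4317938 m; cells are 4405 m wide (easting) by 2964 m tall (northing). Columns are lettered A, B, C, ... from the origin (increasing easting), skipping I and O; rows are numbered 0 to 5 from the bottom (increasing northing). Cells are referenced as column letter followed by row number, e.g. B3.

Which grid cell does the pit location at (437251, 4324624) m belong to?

B2

Column index: ⌊(437251 − 431724) / 4405⌋ = ⌊1.255⌋ = 1 → column B
Row offset from origin: ⌊(4324624 − 4317938) / 2964⌋ = ⌊2.256⌋ = 2 → row 2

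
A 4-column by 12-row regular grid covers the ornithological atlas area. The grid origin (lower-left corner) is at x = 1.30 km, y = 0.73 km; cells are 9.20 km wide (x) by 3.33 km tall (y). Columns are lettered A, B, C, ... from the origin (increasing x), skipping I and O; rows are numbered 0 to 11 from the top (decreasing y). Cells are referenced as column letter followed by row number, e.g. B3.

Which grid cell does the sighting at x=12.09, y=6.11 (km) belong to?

B10

Column index: ⌊(12.09 − 1.30) / 9.20⌋ = ⌊1.173⌋ = 1 → column B
Row offset from origin: ⌊(6.11 − 0.73) / 3.33⌋ = ⌊1.616⌋ = 1 → row 10 (counted from top)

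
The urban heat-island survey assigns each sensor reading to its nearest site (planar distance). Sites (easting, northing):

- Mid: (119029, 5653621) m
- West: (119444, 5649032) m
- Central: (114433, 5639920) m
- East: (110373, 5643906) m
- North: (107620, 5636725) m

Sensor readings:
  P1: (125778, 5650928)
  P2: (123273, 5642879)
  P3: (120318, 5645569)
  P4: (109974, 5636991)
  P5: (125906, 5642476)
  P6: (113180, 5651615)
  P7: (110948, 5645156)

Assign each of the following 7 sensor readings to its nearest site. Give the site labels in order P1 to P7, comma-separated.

West, West, West, North, West, Mid, East

P1 → West (d²=43714372.00)
P2 → West (d²=52520650.00)
P3 → West (d²=12756245.00)
P4 → North (d²=5612072.00)
P5 → West (d²=84738580.00)
P6 → Mid (d²=38234837.00)
P7 → East (d²=1893125.00)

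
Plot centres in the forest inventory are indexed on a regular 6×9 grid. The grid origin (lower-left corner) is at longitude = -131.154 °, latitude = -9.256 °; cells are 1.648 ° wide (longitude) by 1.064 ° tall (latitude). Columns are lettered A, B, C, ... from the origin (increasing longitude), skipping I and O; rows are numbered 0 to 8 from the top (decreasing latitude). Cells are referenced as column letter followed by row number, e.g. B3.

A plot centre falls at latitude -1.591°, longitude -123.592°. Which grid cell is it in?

Column index: ⌊(-123.592 − -131.154) / 1.648⌋ = ⌊4.589⌋ = 4 → column E
Row offset from origin: ⌊(-1.591 − -9.256) / 1.064⌋ = ⌊7.204⌋ = 7 → row 1 (counted from top)

E1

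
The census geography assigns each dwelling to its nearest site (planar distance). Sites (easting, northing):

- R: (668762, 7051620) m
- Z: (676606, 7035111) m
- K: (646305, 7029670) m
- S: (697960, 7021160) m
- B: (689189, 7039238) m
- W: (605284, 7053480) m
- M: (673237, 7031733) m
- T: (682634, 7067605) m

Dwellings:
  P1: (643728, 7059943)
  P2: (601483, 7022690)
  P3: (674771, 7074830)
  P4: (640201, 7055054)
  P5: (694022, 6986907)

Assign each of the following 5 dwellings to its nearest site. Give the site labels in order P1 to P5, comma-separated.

R, W, T, K, S

P1 → R (d²=695973485.00)
P2 → W (d²=962471701.00)
P3 → T (d²=114027394.00)
P4 → K (d²=681606272.00)
P5 → S (d²=1188775853.00)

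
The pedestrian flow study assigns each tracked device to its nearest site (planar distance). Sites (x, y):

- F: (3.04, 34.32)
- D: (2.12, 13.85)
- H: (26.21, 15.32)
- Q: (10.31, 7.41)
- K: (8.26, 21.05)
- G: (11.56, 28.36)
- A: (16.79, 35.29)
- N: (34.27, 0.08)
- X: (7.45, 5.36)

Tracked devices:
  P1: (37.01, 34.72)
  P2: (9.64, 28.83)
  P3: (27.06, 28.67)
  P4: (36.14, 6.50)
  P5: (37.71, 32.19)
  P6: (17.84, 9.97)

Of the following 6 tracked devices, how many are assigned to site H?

1

P1 → A
P2 → G
P3 → A
P4 → N
P5 → H
P6 → Q
1 of the 6 goes to H.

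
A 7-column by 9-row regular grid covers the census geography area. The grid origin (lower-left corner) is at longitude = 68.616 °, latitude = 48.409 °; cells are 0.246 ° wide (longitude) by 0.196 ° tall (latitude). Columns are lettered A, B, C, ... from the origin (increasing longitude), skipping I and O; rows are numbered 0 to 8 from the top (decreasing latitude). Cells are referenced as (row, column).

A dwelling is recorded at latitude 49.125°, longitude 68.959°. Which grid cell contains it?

(5, B)

Column index: ⌊(68.959 − 68.616) / 0.246⌋ = ⌊1.394⌋ = 1 → column B
Row offset from origin: ⌊(49.125 − 48.409) / 0.196⌋ = ⌊3.653⌋ = 3 → row 5 (counted from top)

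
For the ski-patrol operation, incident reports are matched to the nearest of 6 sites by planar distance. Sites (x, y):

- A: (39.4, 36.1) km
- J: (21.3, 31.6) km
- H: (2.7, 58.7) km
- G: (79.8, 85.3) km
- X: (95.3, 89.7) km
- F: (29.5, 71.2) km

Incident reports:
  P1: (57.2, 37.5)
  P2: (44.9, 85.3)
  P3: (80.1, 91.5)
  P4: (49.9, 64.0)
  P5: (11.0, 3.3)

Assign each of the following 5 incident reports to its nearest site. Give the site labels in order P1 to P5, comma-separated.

P1 → A (d²=318.80)
P2 → F (d²=435.97)
P3 → G (d²=38.53)
P4 → F (d²=468.00)
P5 → J (d²=906.98)

A, F, G, F, J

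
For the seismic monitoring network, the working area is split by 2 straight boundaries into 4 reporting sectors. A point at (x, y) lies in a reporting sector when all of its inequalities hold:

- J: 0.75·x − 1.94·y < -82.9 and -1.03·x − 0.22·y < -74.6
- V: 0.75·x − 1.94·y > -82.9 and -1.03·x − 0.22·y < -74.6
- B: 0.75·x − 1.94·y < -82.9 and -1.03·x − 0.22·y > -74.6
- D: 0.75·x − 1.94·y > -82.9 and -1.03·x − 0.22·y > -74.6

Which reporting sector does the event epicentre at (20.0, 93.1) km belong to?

B

0.75·20.0 − 1.94·93.1 = -165.614, which is < -82.9
-1.03·20.0 − 0.22·93.1 = -41.082, which is > -74.6
This sign pattern matches B.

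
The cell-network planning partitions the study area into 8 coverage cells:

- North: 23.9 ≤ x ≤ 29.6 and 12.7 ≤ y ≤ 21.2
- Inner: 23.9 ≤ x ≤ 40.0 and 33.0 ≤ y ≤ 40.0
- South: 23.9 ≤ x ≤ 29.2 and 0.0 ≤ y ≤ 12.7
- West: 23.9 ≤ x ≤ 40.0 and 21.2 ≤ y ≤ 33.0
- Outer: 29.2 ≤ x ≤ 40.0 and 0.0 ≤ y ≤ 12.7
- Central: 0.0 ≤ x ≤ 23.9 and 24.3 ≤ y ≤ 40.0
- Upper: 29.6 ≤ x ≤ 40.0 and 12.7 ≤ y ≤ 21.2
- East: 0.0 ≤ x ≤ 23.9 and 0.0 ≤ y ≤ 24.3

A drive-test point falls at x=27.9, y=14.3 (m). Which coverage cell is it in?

North

The point has x = 27.9 and y = 14.3.
Only North satisfies 23.9 ≤ x ≤ 29.6 and 12.7 ≤ y ≤ 21.2.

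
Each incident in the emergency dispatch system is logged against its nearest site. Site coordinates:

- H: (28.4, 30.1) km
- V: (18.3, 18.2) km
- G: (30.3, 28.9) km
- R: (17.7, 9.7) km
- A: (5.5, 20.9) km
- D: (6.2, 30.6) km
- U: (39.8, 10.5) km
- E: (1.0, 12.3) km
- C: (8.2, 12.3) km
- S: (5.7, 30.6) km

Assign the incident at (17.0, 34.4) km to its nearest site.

D

Squared distances to each site:
H: 148.450; V: 264.130; G: 207.140; R: 610.580; A: 314.500; D: 131.080; U: 1091.050; E: 744.410; C: 565.850; S: 142.130.
Minimum at D.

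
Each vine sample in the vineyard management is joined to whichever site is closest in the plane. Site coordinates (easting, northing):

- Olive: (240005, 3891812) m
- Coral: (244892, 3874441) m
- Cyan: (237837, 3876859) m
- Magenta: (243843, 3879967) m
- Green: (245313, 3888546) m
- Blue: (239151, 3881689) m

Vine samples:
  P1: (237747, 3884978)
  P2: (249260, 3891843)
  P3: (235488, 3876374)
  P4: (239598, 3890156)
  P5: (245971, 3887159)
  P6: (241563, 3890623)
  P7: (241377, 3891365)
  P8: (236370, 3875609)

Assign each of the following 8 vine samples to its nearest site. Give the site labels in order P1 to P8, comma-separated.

Blue, Green, Cyan, Olive, Green, Olive, Olive, Cyan

P1 → Blue (d²=12788737.00)
P2 → Green (d²=26449018.00)
P3 → Cyan (d²=5753026.00)
P4 → Olive (d²=2907985.00)
P5 → Green (d²=2356733.00)
P6 → Olive (d²=3841085.00)
P7 → Olive (d²=2082193.00)
P8 → Cyan (d²=3714589.00)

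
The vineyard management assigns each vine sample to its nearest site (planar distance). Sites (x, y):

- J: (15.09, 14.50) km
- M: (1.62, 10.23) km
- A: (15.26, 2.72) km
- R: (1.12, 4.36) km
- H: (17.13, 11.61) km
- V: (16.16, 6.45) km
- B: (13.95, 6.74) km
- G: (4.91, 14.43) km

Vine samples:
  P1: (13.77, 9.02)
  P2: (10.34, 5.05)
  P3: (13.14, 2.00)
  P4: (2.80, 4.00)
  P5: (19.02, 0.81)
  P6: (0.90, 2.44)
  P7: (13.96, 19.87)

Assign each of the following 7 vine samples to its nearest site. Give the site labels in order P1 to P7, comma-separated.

P1 → B (d²=5.23)
P2 → B (d²=15.89)
P3 → A (d²=5.01)
P4 → R (d²=2.95)
P5 → A (d²=17.79)
P6 → R (d²=3.73)
P7 → J (d²=30.11)

B, B, A, R, A, R, J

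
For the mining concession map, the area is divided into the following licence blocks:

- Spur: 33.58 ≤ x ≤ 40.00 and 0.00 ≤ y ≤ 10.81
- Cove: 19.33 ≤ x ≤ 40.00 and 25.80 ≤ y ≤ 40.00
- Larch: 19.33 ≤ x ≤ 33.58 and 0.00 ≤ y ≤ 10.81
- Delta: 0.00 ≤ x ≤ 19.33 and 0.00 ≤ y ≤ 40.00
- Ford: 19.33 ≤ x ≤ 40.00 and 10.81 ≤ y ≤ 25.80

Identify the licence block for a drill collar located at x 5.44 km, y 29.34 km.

The point has x = 5.44 and y = 29.34.
Only Delta satisfies 0.00 ≤ x ≤ 19.33 and 0.00 ≤ y ≤ 40.00.

Delta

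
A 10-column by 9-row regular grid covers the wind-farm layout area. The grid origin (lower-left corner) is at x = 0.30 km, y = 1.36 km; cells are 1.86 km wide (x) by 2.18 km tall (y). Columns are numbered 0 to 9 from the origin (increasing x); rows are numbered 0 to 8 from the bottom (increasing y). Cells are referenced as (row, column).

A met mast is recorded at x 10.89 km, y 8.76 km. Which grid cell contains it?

(3, 5)

Column index: ⌊(10.89 − 0.30) / 1.86⌋ = ⌊5.694⌋ = 5
Row offset from origin: ⌊(8.76 − 1.36) / 2.18⌋ = ⌊3.394⌋ = 3 → row 3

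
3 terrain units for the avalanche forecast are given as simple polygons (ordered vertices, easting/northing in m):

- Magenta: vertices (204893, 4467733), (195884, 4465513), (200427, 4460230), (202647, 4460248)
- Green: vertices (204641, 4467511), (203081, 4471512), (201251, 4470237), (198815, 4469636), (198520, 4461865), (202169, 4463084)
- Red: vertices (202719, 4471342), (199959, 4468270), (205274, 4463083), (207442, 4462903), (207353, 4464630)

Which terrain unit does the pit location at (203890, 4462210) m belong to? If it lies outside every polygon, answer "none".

Cast a ray rightward from (203890, 4462210). For each polygon, the edges (by vertex number in listed order) whose endpoints lie on opposite sides of northing = 4462210, where each meets that height, and whether that is right or left of the point:
Magenta: 2–3 at easting≈198724.3 (left), 4–1 at easting≈203235.7 (left) → 0 crossings.
Green: 4–5 at easting≈198533.1 (left), 5–6 at easting≈199552.7 (left) → 0 crossings.
Red: no edge straddles that height → 0 crossings.
All counts are even, so the point lies outside every listed polygon.

none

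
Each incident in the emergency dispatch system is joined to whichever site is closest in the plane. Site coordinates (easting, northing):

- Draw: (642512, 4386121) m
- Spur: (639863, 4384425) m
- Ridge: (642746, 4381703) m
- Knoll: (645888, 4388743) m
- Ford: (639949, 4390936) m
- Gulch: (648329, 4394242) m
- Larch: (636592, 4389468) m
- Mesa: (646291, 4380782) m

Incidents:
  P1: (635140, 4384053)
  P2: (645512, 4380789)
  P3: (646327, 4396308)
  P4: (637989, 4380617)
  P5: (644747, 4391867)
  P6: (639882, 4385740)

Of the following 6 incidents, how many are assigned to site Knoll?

P1 → Spur
P2 → Mesa
P3 → Gulch
P4 → Spur
P5 → Knoll
P6 → Spur
1 of the 6 goes to Knoll.

1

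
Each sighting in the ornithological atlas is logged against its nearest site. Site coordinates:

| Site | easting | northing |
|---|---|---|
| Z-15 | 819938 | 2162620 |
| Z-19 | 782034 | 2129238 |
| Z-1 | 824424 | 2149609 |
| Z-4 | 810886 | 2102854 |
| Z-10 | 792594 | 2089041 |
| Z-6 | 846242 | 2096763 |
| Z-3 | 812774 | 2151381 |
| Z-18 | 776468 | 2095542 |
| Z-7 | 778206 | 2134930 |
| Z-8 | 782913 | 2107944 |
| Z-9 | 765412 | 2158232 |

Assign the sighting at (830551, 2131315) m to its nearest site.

Squared distances to each site:
Z-15: 1092638794.000; Z-19: 2358213218.000; Z-1: 372210565.000; Z-4: 1196740746.000; Z-10: 3227824925.000; Z-6: 1440048185.000; Z-3: 718666085.000; Z-18: 4204678418.000; Z-7: 2753067250.000; Z-8: 2815582685.000; Z-9: 4967614210.000.
Minimum at Z-1.

Z-1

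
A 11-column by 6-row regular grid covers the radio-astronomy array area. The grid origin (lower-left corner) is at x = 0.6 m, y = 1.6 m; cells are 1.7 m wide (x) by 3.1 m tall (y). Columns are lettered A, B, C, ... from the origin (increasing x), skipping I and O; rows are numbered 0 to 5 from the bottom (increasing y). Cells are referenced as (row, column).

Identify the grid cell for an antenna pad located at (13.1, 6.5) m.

Column index: ⌊(13.1 − 0.6) / 1.7⌋ = ⌊7.353⌋ = 7 → column H
Row offset from origin: ⌊(6.5 − 1.6) / 3.1⌋ = ⌊1.581⌋ = 1 → row 1

(1, H)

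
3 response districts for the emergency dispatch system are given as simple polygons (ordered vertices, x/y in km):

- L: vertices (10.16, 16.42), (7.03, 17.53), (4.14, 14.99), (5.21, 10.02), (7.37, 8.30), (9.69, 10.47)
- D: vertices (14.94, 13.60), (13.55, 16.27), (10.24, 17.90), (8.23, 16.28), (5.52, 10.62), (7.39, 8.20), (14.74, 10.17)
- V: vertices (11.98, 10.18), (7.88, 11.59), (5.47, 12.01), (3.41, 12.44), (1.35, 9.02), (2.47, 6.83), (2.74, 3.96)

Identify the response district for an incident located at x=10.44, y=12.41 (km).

Cast a ray rightward from (10.44, 12.41). For each polygon, the edges (by vertex number in listed order) whose endpoints lie on opposite sides of y = 12.41, where each meets that height, and whether that is right or left of the point:
L: 3–4 at x≈4.695 (left), 6–1 at x≈9.843 (left) → 0 crossings.
D: 4–5 at x≈6.377 (left), 7–1 at x≈14.871 (right) → 1 crossing.
V: 3–4 at x≈3.554 (left), 4–5 at x≈3.392 (left) → 0 crossings.
Only D has an odd count, so the point is inside D.

D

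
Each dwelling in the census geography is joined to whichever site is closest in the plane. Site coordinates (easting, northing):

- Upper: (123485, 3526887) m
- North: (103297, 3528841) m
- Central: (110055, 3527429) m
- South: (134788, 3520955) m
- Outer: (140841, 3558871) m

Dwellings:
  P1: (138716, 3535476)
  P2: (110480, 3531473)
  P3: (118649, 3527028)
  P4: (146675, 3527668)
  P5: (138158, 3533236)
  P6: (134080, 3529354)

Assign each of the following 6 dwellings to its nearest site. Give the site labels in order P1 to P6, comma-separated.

P1 → South (d²=226288625.00)
P2 → Central (d²=16534561.00)
P3 → Upper (d²=23406777.00)
P4 → South (d²=186365138.00)
P5 → South (d²=162179861.00)
P6 → South (d²=71044465.00)

South, Central, Upper, South, South, South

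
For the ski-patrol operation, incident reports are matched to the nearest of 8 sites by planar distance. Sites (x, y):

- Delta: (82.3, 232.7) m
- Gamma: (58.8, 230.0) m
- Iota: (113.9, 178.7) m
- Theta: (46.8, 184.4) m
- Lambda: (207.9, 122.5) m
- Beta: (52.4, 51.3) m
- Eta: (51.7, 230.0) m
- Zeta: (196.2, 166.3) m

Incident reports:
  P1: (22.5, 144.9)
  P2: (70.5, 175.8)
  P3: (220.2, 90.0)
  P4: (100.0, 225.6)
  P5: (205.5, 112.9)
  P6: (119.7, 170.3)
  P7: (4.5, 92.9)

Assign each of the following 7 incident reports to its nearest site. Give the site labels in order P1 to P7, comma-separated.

P1 → Theta (d²=2150.74)
P2 → Theta (d²=635.65)
P3 → Lambda (d²=1207.54)
P4 → Delta (d²=363.70)
P5 → Lambda (d²=97.92)
P6 → Iota (d²=104.20)
P7 → Beta (d²=4024.97)

Theta, Theta, Lambda, Delta, Lambda, Iota, Beta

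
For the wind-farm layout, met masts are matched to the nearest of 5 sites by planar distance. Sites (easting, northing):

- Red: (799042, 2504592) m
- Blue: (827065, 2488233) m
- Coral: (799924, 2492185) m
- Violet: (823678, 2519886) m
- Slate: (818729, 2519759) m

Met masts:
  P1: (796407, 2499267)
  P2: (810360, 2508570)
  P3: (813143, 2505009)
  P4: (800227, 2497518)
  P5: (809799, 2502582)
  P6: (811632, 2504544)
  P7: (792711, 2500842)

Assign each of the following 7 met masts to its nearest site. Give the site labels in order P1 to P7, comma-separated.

P1 → Red (d²=35298850.00)
P2 → Red (d²=143921608.00)
P3 → Red (d²=199012090.00)
P4 → Coral (d²=28532698.00)
P5 → Red (d²=119753149.00)
P6 → Red (d²=158510404.00)
P7 → Red (d²=54144061.00)

Red, Red, Red, Coral, Red, Red, Red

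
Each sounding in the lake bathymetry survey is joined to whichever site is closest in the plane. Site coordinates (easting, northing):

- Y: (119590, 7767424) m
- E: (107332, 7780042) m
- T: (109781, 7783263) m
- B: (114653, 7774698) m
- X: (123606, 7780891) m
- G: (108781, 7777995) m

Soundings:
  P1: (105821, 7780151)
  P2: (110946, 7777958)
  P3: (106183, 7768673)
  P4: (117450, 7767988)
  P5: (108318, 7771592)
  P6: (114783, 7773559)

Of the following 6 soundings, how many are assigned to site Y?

1

P1 → E
P2 → G
P3 → G
P4 → Y
P5 → G
P6 → B
1 of the 6 goes to Y.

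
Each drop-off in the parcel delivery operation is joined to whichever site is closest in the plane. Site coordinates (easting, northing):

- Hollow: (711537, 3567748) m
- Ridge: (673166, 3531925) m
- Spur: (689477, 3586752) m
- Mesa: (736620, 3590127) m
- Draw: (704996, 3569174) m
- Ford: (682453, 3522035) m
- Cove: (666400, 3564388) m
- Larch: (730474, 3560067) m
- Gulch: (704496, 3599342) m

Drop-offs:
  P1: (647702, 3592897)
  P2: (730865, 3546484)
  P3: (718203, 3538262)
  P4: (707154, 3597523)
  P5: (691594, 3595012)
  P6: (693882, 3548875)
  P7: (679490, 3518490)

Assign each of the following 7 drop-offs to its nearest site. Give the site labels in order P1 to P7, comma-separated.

P1 → Cove (d²=1162378285.00)
P2 → Larch (d²=184650770.00)
P3 → Larch (d²=626035466.00)
P4 → Gulch (d²=10373725.00)
P5 → Spur (d²=72709289.00)
P6 → Draw (d²=535570397.00)
P7 → Ford (d²=21346394.00)

Cove, Larch, Larch, Gulch, Spur, Draw, Ford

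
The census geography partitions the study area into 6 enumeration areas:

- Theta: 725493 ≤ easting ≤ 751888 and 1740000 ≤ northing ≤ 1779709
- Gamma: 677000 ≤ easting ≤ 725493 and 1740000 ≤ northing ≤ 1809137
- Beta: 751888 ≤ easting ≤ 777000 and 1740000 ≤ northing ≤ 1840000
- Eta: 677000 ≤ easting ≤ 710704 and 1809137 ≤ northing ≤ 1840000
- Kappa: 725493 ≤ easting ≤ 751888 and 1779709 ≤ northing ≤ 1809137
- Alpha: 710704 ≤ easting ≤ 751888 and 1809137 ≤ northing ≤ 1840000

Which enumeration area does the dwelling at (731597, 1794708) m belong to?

The point has easting = 731597 and northing = 1794708.
Only Kappa satisfies 725493 ≤ easting ≤ 751888 and 1779709 ≤ northing ≤ 1809137.

Kappa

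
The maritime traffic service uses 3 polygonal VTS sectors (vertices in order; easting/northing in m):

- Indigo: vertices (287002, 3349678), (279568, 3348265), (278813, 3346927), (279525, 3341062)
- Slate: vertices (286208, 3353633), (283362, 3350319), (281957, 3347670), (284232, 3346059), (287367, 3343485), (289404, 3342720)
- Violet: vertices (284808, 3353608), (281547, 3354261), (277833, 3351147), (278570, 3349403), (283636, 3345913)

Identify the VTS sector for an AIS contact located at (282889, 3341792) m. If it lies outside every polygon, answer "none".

none

Cast a ray rightward from (282889, 3341792). For each polygon, the edges (by vertex number in listed order) whose endpoints lie on opposite sides of northing = 3341792, where each meets that height, and whether that is right or left of the point:
Indigo: 3–4 at easting≈279436.4 (left), 4–1 at easting≈280158.5 (left) → 0 crossings.
Slate: no edge straddles that height → 0 crossings.
Violet: no edge straddles that height → 0 crossings.
All counts are even, so the point lies outside every listed polygon.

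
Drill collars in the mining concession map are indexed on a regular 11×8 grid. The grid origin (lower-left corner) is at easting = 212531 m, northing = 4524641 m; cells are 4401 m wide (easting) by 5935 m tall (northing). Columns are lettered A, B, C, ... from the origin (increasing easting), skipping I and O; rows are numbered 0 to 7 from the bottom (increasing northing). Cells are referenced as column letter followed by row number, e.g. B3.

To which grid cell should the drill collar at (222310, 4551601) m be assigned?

Column index: ⌊(222310 − 212531) / 4401⌋ = ⌊2.222⌋ = 2 → column C
Row offset from origin: ⌊(4551601 − 4524641) / 5935⌋ = ⌊4.543⌋ = 4 → row 4

C4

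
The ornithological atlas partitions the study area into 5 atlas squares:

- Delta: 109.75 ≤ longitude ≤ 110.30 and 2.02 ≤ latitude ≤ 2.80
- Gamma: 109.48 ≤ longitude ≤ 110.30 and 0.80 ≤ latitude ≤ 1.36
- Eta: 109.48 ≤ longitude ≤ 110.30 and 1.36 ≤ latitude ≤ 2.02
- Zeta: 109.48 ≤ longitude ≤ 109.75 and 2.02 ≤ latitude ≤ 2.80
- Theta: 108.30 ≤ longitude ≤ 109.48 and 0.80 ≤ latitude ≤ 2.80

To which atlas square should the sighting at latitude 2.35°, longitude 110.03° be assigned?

The point has longitude = 110.03 and latitude = 2.35.
Only Delta satisfies 109.75 ≤ longitude ≤ 110.30 and 2.02 ≤ latitude ≤ 2.80.

Delta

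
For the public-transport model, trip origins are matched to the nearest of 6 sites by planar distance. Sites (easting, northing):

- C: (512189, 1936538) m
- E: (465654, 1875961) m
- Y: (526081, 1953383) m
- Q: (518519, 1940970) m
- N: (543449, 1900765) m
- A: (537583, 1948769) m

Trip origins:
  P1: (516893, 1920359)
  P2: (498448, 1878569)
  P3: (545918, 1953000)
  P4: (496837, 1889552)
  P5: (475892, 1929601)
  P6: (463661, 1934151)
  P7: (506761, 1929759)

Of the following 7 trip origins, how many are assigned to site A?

1

P1 → C
P2 → E
P3 → A
P4 → E
P5 → C
P6 → C
P7 → C
1 of the 7 goes to A.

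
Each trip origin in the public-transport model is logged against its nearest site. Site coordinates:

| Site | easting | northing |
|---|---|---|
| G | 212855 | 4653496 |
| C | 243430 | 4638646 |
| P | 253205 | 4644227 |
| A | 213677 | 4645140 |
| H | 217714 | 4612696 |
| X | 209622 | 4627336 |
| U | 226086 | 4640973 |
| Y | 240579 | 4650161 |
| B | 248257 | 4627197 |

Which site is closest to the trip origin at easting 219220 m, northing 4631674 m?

Squared distances to each site:
G: 516712909.000; C: 634732884.000; P: 1312558034.000; A: 212058005.000; H: 362432520.000; X: 110939848.000; U: 133613357.000; Y: 797976050.000; B: 863190898.000.
Minimum at X.

X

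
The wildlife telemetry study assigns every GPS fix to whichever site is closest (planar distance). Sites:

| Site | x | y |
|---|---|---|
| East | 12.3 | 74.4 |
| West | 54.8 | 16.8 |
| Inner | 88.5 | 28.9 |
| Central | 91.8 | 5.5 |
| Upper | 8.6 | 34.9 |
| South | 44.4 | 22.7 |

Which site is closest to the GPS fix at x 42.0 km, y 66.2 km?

East

Squared distances to each site:
East: 949.330; West: 2604.200; Inner: 3553.540; Central: 6164.530; Upper: 2095.250; South: 1898.010.
Minimum at East.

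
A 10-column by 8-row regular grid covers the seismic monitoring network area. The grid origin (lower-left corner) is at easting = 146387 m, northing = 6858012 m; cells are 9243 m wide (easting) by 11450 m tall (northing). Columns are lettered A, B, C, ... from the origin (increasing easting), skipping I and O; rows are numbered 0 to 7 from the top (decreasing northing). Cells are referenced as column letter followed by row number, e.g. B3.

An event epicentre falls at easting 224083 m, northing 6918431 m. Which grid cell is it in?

Column index: ⌊(224083 − 146387) / 9243⌋ = ⌊8.406⌋ = 8 → column J
Row offset from origin: ⌊(6918431 − 6858012) / 11450⌋ = ⌊5.277⌋ = 5 → row 2 (counted from top)

J2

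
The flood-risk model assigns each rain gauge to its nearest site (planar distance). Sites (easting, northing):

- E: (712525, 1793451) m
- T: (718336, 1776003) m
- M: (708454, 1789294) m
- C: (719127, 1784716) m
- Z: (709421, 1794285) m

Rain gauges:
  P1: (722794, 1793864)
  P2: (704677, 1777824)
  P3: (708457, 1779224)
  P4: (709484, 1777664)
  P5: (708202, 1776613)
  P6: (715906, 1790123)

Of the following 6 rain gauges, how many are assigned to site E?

1

P1 → C
P2 → M
P3 → M
P4 → T
P5 → T
P6 → E
1 of the 6 goes to E.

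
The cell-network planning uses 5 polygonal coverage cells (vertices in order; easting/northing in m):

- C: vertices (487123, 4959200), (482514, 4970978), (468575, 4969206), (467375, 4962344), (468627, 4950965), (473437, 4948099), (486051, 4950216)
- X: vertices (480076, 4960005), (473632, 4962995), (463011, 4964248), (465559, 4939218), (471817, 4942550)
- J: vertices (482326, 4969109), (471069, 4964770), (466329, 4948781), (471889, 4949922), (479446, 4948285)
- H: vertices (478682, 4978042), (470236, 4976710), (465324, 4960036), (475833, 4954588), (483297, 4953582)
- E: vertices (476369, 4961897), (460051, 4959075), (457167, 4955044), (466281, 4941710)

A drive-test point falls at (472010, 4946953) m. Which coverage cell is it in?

Cast a ray rightward from (472010, 4946953). For each polygon, the edges (by vertex number in listed order) whose endpoints lie on opposite sides of northing = 4946953, where each meets that height, and whether that is right or left of the point:
C: no edge straddles that height → 0 crossings.
X: 3–4 at easting≈464771.6 (left), 5–1 at easting≈473900.3 (right) → 1 crossing.
J: no edge straddles that height → 0 crossings.
H: no edge straddles that height → 0 crossings.
E: 3–4 at easting≈462697.3 (left), 4–1 at easting≈468901.1 (left) → 0 crossings.
Only X has an odd count, so the point is inside X.

X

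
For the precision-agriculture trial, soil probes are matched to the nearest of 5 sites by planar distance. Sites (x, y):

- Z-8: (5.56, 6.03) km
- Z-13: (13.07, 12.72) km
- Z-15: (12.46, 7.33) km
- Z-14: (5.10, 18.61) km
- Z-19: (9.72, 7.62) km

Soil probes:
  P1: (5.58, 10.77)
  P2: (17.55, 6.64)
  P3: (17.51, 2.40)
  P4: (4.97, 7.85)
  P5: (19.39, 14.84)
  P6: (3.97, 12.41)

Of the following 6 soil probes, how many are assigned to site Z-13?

1

P1 → Z-8
P2 → Z-15
P3 → Z-15
P4 → Z-8
P5 → Z-13
P6 → Z-14
1 of the 6 goes to Z-13.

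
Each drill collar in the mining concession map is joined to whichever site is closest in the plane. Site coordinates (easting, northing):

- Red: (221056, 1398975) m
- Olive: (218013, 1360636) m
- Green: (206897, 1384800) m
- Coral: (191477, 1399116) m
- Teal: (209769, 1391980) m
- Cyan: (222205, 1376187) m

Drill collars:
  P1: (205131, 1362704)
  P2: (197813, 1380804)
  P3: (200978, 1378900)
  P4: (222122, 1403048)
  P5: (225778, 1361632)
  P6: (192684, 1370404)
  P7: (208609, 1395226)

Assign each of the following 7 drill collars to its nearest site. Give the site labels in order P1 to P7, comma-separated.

Olive, Green, Green, Red, Olive, Green, Teal

P1 → Olive (d²=170222548.00)
P2 → Green (d²=98487072.00)
P3 → Green (d²=69844561.00)
P4 → Red (d²=17725685.00)
P5 → Olive (d²=61287241.00)
P6 → Green (d²=409254185.00)
P7 → Teal (d²=11882116.00)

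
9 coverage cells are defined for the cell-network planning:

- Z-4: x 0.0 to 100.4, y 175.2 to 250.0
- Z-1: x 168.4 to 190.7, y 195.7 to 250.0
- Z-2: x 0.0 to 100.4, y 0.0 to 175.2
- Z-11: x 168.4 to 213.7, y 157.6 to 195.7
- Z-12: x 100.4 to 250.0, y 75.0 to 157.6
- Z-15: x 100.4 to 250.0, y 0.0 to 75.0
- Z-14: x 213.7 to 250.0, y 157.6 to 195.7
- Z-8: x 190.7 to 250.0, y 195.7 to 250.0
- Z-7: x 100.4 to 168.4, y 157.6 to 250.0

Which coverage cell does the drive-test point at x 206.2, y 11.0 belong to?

The point has x = 206.2 and y = 11.0.
Only Z-15 satisfies 100.4 ≤ x ≤ 250.0 and 0.0 ≤ y ≤ 75.0.

Z-15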